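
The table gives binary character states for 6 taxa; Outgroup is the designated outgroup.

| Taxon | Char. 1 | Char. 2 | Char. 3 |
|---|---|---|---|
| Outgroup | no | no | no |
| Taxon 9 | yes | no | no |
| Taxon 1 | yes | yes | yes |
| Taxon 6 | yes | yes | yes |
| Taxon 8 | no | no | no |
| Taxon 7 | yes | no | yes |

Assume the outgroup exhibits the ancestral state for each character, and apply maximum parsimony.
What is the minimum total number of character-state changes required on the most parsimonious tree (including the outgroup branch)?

The outgroup has state 'no' for every character, so 'yes' is the derived state throughout.
Char. 1: derived state 'yes' in Taxon 1, Taxon 6, Taxon 7, and Taxon 9 only — synapomorphy for {Taxon 1, Taxon 6, Taxon 7, Taxon 9}.
Char. 2: derived state 'yes' in Taxon 1 and Taxon 6 only — synapomorphy for {Taxon 1, Taxon 6}.
Char. 3 (derived state 'yes') is shared by Taxon 1, Taxon 6, and Taxon 7 — a synapomorphy uniting that clade.
Most parsimonious ingroup topology: ((Taxon 9,((Taxon 1,Taxon 6),Taxon 7)),Taxon 8).
Changes per character on this tree: Char. 1: 1; Char. 2: 1; Char. 3: 1.
Total = 3.

3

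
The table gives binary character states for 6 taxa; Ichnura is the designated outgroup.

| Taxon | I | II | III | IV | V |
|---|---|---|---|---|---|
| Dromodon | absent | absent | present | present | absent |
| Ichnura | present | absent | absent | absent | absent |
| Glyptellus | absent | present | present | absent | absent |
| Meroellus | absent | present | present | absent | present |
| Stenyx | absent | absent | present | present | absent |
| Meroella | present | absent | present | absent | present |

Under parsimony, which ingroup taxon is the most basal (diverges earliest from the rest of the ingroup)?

Meroella

Character polarity is set by the outgroup: the derived state is whichever differs from the outgroup's state, so for I the derived state is 'absent', and for the remaining characters it is 'present'.
Only Dromodon, Glyptellus, Meroellus, and Stenyx show the derived state 'absent' for I, supporting them as a clade.
II (derived state 'present') is shared by Glyptellus and Meroellus — a synapomorphy uniting that clade.
All ingroup taxa share the derived state 'present' for III; it defines the ingroup but does not resolve relationships within it.
IV (derived state 'present') is shared by Dromodon and Stenyx — a synapomorphy uniting that clade.
V groups Meroella and Meroellus, which is incompatible with the clades supported by the remaining characters; treating it as convergent (homoplasy) costs fewer steps than any alternative tree.
Most parsimonious ingroup topology: (Meroella,((Stenyx,Dromodon),(Glyptellus,Meroellus))).
Meroella is sister to the clade containing all other ingroup taxa, so it is the earliest-diverging (most basal) ingroup lineage.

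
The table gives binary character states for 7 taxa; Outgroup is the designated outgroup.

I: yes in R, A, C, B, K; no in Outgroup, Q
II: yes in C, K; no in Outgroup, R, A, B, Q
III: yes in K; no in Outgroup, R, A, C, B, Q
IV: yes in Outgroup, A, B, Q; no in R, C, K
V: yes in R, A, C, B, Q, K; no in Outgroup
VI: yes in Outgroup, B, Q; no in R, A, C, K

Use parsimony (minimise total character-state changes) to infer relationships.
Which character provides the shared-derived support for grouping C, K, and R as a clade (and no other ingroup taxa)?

IV

Character polarity is set by the outgroup: the derived state is whichever differs from the outgroup's state, so for IV, VI the derived state is 'no', and for the remaining characters it is 'yes'.
Only A, B, C, K, and R show the derived state 'yes' for I, supporting them as a clade.
II (derived state 'yes') is shared by C and K — a synapomorphy uniting that clade.
III (derived state 'yes') is unique to K (autapomorphy; uninformative for grouping).
IV: derived state 'no' in C, K, and R only — synapomorphy for {C, K, R}.
V (derived state 'yes') is shared by all ingroup taxa — unites the whole ingroup.
VI (derived state 'no') is shared by A, C, K, and R — a synapomorphy uniting that clade.
Most parsimonious ingroup topology: ((((R,(C,K)),A),B),Q).
The clade {C, K, R} is supported by IV: its derived state 'no' occurs in exactly those taxa and in no other taxon (including the outgroup).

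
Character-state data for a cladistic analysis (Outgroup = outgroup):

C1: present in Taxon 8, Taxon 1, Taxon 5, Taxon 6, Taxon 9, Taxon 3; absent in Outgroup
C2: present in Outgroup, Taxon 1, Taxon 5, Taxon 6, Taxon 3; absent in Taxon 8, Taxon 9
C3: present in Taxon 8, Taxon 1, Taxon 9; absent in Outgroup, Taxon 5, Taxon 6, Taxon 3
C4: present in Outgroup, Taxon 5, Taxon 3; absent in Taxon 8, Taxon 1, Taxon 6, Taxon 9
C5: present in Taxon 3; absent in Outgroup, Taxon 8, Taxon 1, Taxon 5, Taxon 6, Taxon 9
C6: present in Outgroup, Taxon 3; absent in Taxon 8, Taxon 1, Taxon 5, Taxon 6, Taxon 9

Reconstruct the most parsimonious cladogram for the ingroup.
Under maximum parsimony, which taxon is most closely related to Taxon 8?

Taxon 9

Character polarity is set by the outgroup: the derived state is whichever differs from the outgroup's state, so for C2, C4, C6 the derived state is 'absent', and for the remaining characters it is 'present'.
All ingroup taxa share the derived state 'present' for C1; it defines the ingroup but does not resolve relationships within it.
Only Taxon 8 and Taxon 9 show the derived state 'absent' for C2, supporting them as a clade.
Only Taxon 1, Taxon 8, and Taxon 9 show the derived state 'present' for C3, supporting them as a clade.
Only Taxon 1, Taxon 6, Taxon 8, and Taxon 9 show the derived state 'absent' for C4, supporting them as a clade.
C5: derived state 'present' in Taxon 3 only — an autapomorphy, so it tells us nothing about relationships among taxa.
Only Taxon 1, Taxon 5, Taxon 6, Taxon 8, and Taxon 9 show the derived state 'absent' for C6, supporting them as a clade.
Most parsimonious ingroup topology: (((((Taxon 8,Taxon 9),Taxon 1),Taxon 6),Taxon 5),Taxon 3).
Taxon 8 and Taxon 9 form a cherry on this tree, so they are sister taxa.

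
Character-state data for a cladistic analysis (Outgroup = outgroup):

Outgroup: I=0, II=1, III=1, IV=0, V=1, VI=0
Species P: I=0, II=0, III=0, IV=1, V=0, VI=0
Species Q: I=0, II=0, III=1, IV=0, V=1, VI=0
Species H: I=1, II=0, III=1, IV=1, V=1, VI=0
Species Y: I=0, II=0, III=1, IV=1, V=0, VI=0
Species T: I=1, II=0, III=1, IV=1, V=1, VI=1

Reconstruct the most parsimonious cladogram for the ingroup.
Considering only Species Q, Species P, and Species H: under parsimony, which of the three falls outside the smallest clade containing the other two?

Species Q

Character polarity is set by the outgroup: the derived state is whichever differs from the outgroup's state, so for II, III, V the derived state is '0', and for the remaining characters it is '1'.
I (derived state '1') is shared by Species H and Species T — a synapomorphy uniting that clade.
II (derived state '0') is shared by all ingroup taxa — unites the whole ingroup.
III (derived state '0') is unique to Species P (autapomorphy; uninformative for grouping).
IV (derived state '1') is shared by Species H, Species P, Species T, and Species Y — a synapomorphy uniting that clade.
Only Species P and Species Y show the derived state '0' for V, supporting them as a clade.
VI (derived state '1') is unique to Species T (autapomorphy; uninformative for grouping).
Most parsimonious ingroup topology: (((Species P,Species Y),(Species H,Species T)),Species Q).
Species P and Species H share a more recent common ancestor with each other than either does with Species Q, so Species Q is the least closely related of the three.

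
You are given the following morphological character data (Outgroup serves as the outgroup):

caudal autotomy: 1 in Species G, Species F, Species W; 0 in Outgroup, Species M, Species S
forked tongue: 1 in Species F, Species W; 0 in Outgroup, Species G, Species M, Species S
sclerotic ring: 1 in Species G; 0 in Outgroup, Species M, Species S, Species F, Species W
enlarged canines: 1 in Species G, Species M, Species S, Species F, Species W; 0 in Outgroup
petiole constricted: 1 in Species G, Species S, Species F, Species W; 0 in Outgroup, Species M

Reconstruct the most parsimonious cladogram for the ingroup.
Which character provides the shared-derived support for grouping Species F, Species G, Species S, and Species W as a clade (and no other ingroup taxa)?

The outgroup has state '0' for every character, so '1' is the derived state throughout.
Only Species F, Species G, and Species W show the derived state '1' for caudal autotomy, supporting them as a clade.
Only Species F and Species W show the derived state '1' for forked tongue, supporting them as a clade.
sclerotic ring: derived state '1' in Species G only — an autapomorphy, so it tells us nothing about relationships among taxa.
enlarged canines (derived state '1') is shared by all ingroup taxa — unites the whole ingroup.
petiole constricted (derived state '1') is shared by Species F, Species G, Species S, and Species W — a synapomorphy uniting that clade.
Most parsimonious ingroup topology: (((Species G,(Species F,Species W)),Species S),Species M).
The clade {Species F, Species G, Species S, Species W} is supported by petiole constricted: its derived state '1' occurs in exactly those taxa and in no other taxon (including the outgroup).

petiole constricted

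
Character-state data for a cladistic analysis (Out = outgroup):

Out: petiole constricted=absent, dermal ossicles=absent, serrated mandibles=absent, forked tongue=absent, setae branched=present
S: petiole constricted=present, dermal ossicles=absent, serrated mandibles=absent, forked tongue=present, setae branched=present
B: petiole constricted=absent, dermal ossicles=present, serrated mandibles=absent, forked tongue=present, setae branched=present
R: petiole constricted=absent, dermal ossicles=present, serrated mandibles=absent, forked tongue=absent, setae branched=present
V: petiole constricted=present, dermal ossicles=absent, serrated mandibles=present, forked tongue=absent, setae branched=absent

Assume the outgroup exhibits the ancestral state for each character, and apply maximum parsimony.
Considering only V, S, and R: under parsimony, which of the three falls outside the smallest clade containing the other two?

Character polarity is set by the outgroup: the derived state is whichever differs from the outgroup's state, so for setae branched the derived state is 'absent', and for the remaining characters it is 'present'.
petiole constricted (derived state 'present') is shared by S and V — a synapomorphy uniting that clade.
dermal ossicles (derived state 'present') is shared by B and R — a synapomorphy uniting that clade.
serrated mandibles: derived state 'present' in V only — an autapomorphy, so it tells us nothing about relationships among taxa.
forked tongue groups B and S, which is incompatible with the clades supported by the remaining characters; treating it as convergent (homoplasy) costs fewer steps than any alternative tree.
setae branched (derived state 'absent') is unique to V (autapomorphy; uninformative for grouping).
Most parsimonious ingroup topology: ((S,V),(B,R)).
S and V share a more recent common ancestor with each other than either does with R, so R is the least closely related of the three.

R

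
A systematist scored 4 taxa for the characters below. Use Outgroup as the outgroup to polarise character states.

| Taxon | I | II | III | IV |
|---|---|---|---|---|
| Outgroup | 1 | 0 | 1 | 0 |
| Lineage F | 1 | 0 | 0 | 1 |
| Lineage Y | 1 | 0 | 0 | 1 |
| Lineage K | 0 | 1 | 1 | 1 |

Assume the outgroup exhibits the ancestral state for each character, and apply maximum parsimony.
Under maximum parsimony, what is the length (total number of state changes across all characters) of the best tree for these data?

Character polarity is set by the outgroup: the derived state is whichever differs from the outgroup's state, so for I, III the derived state is '0', and for the remaining characters it is '1'.
I (derived state '0') is unique to Lineage K (autapomorphy; uninformative for grouping).
II (derived state '1') is unique to Lineage K (autapomorphy; uninformative for grouping).
III (derived state '0') is shared by Lineage F and Lineage Y — a synapomorphy uniting that clade.
All ingroup taxa share the derived state '1' for IV; it defines the ingroup but does not resolve relationships within it.
Most parsimonious ingroup topology: ((Lineage F,Lineage Y),Lineage K).
Changes per character on this tree: I: 1; II: 1; III: 1; IV: 1.
Total = 4.

4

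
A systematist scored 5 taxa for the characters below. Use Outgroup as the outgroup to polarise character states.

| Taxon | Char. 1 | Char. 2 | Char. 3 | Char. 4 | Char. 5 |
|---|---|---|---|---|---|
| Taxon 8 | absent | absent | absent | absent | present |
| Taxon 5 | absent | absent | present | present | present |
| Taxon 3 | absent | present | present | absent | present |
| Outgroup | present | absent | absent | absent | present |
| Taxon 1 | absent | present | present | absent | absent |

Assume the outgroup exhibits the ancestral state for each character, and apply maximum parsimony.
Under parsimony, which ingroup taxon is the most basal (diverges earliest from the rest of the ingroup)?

Taxon 8

Character polarity is set by the outgroup: the derived state is whichever differs from the outgroup's state, so for Char. 1, Char. 5 the derived state is 'absent', and for the remaining characters it is 'present'.
All ingroup taxa share the derived state 'absent' for Char. 1; it defines the ingroup but does not resolve relationships within it.
Only Taxon 1 and Taxon 3 show the derived state 'present' for Char. 2, supporting them as a clade.
Char. 3 (derived state 'present') is shared by Taxon 1, Taxon 3, and Taxon 5 — a synapomorphy uniting that clade.
Char. 4: derived state 'present' in Taxon 5 only — an autapomorphy, so it tells us nothing about relationships among taxa.
Char. 5 (derived state 'absent') is unique to Taxon 1 (autapomorphy; uninformative for grouping).
Most parsimonious ingroup topology: (((Taxon 1,Taxon 3),Taxon 5),Taxon 8).
Taxon 8 is sister to the clade containing all other ingroup taxa, so it is the earliest-diverging (most basal) ingroup lineage.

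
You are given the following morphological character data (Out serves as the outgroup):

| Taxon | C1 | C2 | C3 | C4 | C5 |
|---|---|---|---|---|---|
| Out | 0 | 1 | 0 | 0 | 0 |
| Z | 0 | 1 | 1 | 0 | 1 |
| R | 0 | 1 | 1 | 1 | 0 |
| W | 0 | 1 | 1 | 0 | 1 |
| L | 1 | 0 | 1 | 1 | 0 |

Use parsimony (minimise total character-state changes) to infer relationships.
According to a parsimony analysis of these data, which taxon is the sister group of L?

Character polarity is set by the outgroup: the derived state is whichever differs from the outgroup's state, so for C2 the derived state is '0', and for the remaining characters it is '1'.
C1: derived state '1' in L only — an autapomorphy, so it tells us nothing about relationships among taxa.
C2: derived state '0' in L only — an autapomorphy, so it tells us nothing about relationships among taxa.
C3 (derived state '1') is shared by all ingroup taxa — unites the whole ingroup.
Only L and R show the derived state '1' for C4, supporting them as a clade.
C5: derived state '1' in W and Z only — synapomorphy for {W, Z}.
Most parsimonious ingroup topology: ((Z,W),(R,L)).
L and R form a cherry on this tree, so they are sister taxa.

R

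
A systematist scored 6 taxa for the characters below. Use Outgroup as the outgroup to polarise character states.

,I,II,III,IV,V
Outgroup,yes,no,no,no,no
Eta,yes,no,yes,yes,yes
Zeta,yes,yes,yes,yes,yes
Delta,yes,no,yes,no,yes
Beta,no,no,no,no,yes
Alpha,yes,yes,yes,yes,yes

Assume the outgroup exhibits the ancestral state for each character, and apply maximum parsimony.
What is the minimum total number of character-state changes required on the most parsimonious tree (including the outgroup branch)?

Character polarity is set by the outgroup: the derived state is whichever differs from the outgroup's state, so for I the derived state is 'no', and for the remaining characters it is 'yes'.
I (derived state 'no') is unique to Beta (autapomorphy; uninformative for grouping).
Only Alpha and Zeta show the derived state 'yes' for II, supporting them as a clade.
III (derived state 'yes') is shared by Alpha, Delta, Eta, and Zeta — a synapomorphy uniting that clade.
IV: derived state 'yes' in Alpha, Eta, and Zeta only — synapomorphy for {Alpha, Eta, Zeta}.
V (derived state 'yes') is shared by all ingroup taxa — unites the whole ingroup.
Most parsimonious ingroup topology: (((Eta,(Zeta,Alpha)),Delta),Beta).
Changes per character on this tree: I: 1; II: 1; III: 1; IV: 1; V: 1.
Total = 5.

5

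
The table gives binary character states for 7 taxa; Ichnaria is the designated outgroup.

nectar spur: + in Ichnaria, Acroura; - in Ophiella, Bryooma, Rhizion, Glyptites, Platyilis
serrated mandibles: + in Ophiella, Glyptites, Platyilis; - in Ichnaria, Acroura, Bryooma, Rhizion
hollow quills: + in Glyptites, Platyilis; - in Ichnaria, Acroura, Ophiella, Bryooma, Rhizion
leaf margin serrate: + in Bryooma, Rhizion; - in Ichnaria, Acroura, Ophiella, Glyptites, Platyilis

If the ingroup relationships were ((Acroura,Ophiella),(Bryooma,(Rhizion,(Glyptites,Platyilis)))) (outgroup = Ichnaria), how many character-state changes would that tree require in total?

Map each character onto ((Acroura,Ophiella),(Bryooma,(Rhizion,(Glyptites,Platyilis)))) (rooted by Ichnaria) and count the minimum state changes it requires (Fitch parsimony):
nectar spur: 2; serrated mandibles: 2; hollow quills: 1; leaf margin serrate: 2.
Total tree length = 7.

7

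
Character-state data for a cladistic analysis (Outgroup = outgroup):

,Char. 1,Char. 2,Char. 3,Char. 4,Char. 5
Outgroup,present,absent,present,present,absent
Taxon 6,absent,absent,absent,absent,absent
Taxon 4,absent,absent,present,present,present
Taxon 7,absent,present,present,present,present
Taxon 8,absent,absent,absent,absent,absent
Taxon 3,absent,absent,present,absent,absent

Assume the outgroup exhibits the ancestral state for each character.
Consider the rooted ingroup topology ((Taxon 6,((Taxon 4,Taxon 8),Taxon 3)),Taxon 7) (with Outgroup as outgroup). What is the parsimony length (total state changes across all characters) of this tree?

Map each character onto ((Taxon 6,((Taxon 4,Taxon 8),Taxon 3)),Taxon 7) (rooted by Outgroup) and count the minimum state changes it requires (Fitch parsimony):
Char. 1: 1; Char. 2: 1; Char. 3: 2; Char. 4: 2; Char. 5: 2.
Total tree length = 8.

8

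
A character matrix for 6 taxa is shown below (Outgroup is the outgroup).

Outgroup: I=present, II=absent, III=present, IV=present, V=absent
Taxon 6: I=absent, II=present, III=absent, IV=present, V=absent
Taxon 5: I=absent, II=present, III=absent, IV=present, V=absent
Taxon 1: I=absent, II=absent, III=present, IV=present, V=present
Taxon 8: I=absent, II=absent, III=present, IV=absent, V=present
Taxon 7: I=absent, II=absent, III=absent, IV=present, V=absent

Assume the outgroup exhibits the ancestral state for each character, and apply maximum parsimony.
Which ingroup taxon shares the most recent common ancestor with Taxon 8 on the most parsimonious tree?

Taxon 1

Character polarity is set by the outgroup: the derived state is whichever differs from the outgroup's state, so for I, III, IV the derived state is 'absent', and for the remaining characters it is 'present'.
I (derived state 'absent') is shared by all ingroup taxa — unites the whole ingroup.
II: derived state 'present' in Taxon 5 and Taxon 6 only — synapomorphy for {Taxon 5, Taxon 6}.
III: derived state 'absent' in Taxon 5, Taxon 6, and Taxon 7 only — synapomorphy for {Taxon 5, Taxon 6, Taxon 7}.
IV: derived state 'absent' in Taxon 8 only — an autapomorphy, so it tells us nothing about relationships among taxa.
Only Taxon 1 and Taxon 8 show the derived state 'present' for V, supporting them as a clade.
Most parsimonious ingroup topology: (((Taxon 6,Taxon 5),Taxon 7),(Taxon 1,Taxon 8)).
Taxon 8 and Taxon 1 form a cherry on this tree, so they are sister taxa.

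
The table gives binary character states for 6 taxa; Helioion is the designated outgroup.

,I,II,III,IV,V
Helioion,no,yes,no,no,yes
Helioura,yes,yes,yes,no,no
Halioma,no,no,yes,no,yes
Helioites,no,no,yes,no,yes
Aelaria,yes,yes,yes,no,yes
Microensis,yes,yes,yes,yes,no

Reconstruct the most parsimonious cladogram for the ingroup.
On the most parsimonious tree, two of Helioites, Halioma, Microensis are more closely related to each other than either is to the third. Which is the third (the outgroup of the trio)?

Character polarity is set by the outgroup: the derived state is whichever differs from the outgroup's state, so for II, V the derived state is 'no', and for the remaining characters it is 'yes'.
I: derived state 'yes' in Aelaria, Helioura, and Microensis only — synapomorphy for {Aelaria, Helioura, Microensis}.
II (derived state 'no') is shared by Halioma and Helioites — a synapomorphy uniting that clade.
III (derived state 'yes') is shared by all ingroup taxa — unites the whole ingroup.
IV: derived state 'yes' in Microensis only — an autapomorphy, so it tells us nothing about relationships among taxa.
Only Helioura and Microensis show the derived state 'no' for V, supporting them as a clade.
Most parsimonious ingroup topology: (((Helioura,Microensis),Aelaria),(Halioma,Helioites)).
Helioites and Halioma share a more recent common ancestor with each other than either does with Microensis, so Microensis is the least closely related of the three.

Microensis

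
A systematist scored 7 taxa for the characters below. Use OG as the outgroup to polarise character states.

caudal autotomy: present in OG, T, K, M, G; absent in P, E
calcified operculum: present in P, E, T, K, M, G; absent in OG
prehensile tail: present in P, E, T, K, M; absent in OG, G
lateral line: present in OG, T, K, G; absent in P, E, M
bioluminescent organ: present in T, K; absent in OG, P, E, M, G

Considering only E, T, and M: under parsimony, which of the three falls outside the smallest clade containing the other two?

Character polarity is set by the outgroup: the derived state is whichever differs from the outgroup's state, so for caudal autotomy, lateral line the derived state is 'absent', and for the remaining characters it is 'present'.
caudal autotomy: derived state 'absent' in E and P only — synapomorphy for {E, P}.
All ingroup taxa share the derived state 'present' for calcified operculum; it defines the ingroup but does not resolve relationships within it.
prehensile tail (derived state 'present') is shared by E, K, M, P, and T — a synapomorphy uniting that clade.
lateral line: derived state 'absent' in E, M, and P only — synapomorphy for {E, M, P}.
Only K and T show the derived state 'present' for bioluminescent organ, supporting them as a clade.
Most parsimonious ingroup topology: ((((P,E),M),(T,K)),G).
E and M share a more recent common ancestor with each other than either does with T, so T is the least closely related of the three.

T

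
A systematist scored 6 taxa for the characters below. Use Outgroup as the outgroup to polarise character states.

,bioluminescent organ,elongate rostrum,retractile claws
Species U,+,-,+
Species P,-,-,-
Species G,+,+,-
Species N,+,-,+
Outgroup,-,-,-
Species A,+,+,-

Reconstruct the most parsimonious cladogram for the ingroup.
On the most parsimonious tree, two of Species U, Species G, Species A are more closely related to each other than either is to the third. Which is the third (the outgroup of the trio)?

Species U

The outgroup has state '-' for every character, so '+' is the derived state throughout.
bioluminescent organ: derived state '+' in Species A, Species G, Species N, and Species U only — synapomorphy for {Species A, Species G, Species N, Species U}.
elongate rostrum (derived state '+') is shared by Species A and Species G — a synapomorphy uniting that clade.
retractile claws: derived state '+' in Species N and Species U only — synapomorphy for {Species N, Species U}.
Most parsimonious ingroup topology: (((Species G,Species A),(Species N,Species U)),Species P).
Species G and Species A share a more recent common ancestor with each other than either does with Species U, so Species U is the least closely related of the three.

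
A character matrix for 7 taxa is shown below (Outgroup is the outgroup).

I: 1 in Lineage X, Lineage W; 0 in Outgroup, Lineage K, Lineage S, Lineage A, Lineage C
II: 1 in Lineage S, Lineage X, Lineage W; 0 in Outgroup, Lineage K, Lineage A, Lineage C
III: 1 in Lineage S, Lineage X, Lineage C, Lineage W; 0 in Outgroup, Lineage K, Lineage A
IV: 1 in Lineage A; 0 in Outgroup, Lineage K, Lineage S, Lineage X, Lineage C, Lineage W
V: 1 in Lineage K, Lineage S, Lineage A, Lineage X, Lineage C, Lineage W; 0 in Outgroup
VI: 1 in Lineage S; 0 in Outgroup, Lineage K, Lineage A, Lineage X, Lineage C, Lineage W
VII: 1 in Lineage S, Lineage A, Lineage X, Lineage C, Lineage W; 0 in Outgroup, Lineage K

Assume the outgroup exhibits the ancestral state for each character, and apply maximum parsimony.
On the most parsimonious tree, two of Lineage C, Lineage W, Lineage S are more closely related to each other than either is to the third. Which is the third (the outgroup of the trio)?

The outgroup has state '0' for every character, so '1' is the derived state throughout.
Only Lineage W and Lineage X show the derived state '1' for I, supporting them as a clade.
II (derived state '1') is shared by Lineage S, Lineage W, and Lineage X — a synapomorphy uniting that clade.
III (derived state '1') is shared by Lineage C, Lineage S, Lineage W, and Lineage X — a synapomorphy uniting that clade.
IV: derived state '1' in Lineage A only — an autapomorphy, so it tells us nothing about relationships among taxa.
V (derived state '1') is shared by all ingroup taxa — unites the whole ingroup.
VI (derived state '1') is unique to Lineage S (autapomorphy; uninformative for grouping).
VII (derived state '1') is shared by Lineage A, Lineage C, Lineage S, Lineage W, and Lineage X — a synapomorphy uniting that clade.
Most parsimonious ingroup topology: (Lineage K,(((Lineage S,(Lineage X,Lineage W)),Lineage C),Lineage A)).
Lineage W and Lineage S share a more recent common ancestor with each other than either does with Lineage C, so Lineage C is the least closely related of the three.

Lineage C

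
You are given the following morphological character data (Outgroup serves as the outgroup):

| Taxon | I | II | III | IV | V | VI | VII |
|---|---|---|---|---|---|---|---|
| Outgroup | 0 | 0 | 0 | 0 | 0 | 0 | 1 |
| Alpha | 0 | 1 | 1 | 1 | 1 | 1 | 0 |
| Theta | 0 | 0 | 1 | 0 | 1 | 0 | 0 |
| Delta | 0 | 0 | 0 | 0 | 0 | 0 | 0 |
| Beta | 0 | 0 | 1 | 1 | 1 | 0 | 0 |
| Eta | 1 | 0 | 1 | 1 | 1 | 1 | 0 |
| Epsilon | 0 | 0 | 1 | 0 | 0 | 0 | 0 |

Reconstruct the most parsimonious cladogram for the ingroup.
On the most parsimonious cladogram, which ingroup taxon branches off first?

Character polarity is set by the outgroup: the derived state is whichever differs from the outgroup's state, so for VII the derived state is '0', and for the remaining characters it is '1'.
I (derived state '1') is unique to Eta (autapomorphy; uninformative for grouping).
II (derived state '1') is unique to Alpha (autapomorphy; uninformative for grouping).
III: derived state '1' in Alpha, Beta, Epsilon, Eta, and Theta only — synapomorphy for {Alpha, Beta, Epsilon, Eta, Theta}.
IV (derived state '1') is shared by Alpha, Beta, and Eta — a synapomorphy uniting that clade.
V (derived state '1') is shared by Alpha, Beta, Eta, and Theta — a synapomorphy uniting that clade.
VI: derived state '1' in Alpha and Eta only — synapomorphy for {Alpha, Eta}.
All ingroup taxa share the derived state '0' for VII; it defines the ingroup but does not resolve relationships within it.
Most parsimonious ingroup topology: (((((Alpha,Eta),Beta),Theta),Epsilon),Delta).
Delta is sister to the clade containing all other ingroup taxa, so it is the earliest-diverging (most basal) ingroup lineage.

Delta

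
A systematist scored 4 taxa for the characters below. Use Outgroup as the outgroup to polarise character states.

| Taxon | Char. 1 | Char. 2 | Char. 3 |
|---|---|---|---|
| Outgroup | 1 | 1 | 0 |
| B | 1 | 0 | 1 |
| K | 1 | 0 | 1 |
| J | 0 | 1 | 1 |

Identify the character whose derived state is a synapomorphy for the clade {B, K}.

Character polarity is set by the outgroup: the derived state is whichever differs from the outgroup's state, so for Char. 1, Char. 2 the derived state is '0', and for the remaining characters it is '1'.
Char. 1: derived state '0' in J only — an autapomorphy, so it tells us nothing about relationships among taxa.
Char. 2 (derived state '0') is shared by B and K — a synapomorphy uniting that clade.
All ingroup taxa share the derived state '1' for Char. 3; it defines the ingroup but does not resolve relationships within it.
Most parsimonious ingroup topology: ((B,K),J).
The clade {B, K} is supported by Char. 2: its derived state '0' occurs in exactly those taxa and in no other taxon (including the outgroup).

Char. 2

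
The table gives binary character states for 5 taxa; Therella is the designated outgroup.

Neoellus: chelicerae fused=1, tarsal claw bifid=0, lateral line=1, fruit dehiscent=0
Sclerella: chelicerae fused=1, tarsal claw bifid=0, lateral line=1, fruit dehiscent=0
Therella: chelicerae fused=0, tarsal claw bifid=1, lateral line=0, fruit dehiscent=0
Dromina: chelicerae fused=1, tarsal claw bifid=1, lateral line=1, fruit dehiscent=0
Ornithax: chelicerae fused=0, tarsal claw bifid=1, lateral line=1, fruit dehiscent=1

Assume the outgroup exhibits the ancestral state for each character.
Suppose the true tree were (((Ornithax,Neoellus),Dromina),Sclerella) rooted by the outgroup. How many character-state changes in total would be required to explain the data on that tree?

Map each character onto (((Ornithax,Neoellus),Dromina),Sclerella) (rooted by Therella) and count the minimum state changes it requires (Fitch parsimony):
chelicerae fused: 2; tarsal claw bifid: 2; lateral line: 1; fruit dehiscent: 1.
Total tree length = 6.

6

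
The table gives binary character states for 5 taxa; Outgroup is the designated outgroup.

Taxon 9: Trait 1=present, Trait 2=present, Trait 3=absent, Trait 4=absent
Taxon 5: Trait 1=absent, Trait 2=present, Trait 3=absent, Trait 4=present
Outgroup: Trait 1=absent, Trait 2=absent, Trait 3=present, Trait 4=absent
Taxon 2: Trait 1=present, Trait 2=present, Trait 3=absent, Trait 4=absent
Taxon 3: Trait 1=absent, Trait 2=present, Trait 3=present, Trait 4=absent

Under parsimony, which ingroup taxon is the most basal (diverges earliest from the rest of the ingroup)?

Taxon 3

Character polarity is set by the outgroup: the derived state is whichever differs from the outgroup's state, so for Trait 3 the derived state is 'absent', and for the remaining characters it is 'present'.
Only Taxon 2 and Taxon 9 show the derived state 'present' for Trait 1, supporting them as a clade.
All ingroup taxa share the derived state 'present' for Trait 2; it defines the ingroup but does not resolve relationships within it.
Only Taxon 2, Taxon 5, and Taxon 9 show the derived state 'absent' for Trait 3, supporting them as a clade.
Trait 4 (derived state 'present') is unique to Taxon 5 (autapomorphy; uninformative for grouping).
Most parsimonious ingroup topology: (((Taxon 9,Taxon 2),Taxon 5),Taxon 3).
Taxon 3 is sister to the clade containing all other ingroup taxa, so it is the earliest-diverging (most basal) ingroup lineage.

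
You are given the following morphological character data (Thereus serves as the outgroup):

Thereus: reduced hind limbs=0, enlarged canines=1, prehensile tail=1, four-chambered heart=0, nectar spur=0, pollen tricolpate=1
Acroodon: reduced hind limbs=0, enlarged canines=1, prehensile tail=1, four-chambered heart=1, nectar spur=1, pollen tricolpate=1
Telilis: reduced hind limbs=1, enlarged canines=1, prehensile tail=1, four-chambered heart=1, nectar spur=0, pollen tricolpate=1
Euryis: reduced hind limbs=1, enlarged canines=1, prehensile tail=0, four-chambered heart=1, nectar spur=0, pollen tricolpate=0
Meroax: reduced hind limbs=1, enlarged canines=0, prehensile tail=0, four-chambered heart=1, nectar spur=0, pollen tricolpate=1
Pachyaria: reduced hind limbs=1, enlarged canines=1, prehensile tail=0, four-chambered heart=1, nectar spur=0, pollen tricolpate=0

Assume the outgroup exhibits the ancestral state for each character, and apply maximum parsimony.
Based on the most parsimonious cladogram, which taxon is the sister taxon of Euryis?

Pachyaria

Character polarity is set by the outgroup: the derived state is whichever differs from the outgroup's state, so for enlarged canines, prehensile tail, pollen tricolpate the derived state is '0', and for the remaining characters it is '1'.
Only Euryis, Meroax, Pachyaria, and Telilis show the derived state '1' for reduced hind limbs, supporting them as a clade.
enlarged canines: derived state '0' in Meroax only — an autapomorphy, so it tells us nothing about relationships among taxa.
Only Euryis, Meroax, and Pachyaria show the derived state '0' for prehensile tail, supporting them as a clade.
four-chambered heart (derived state '1') is shared by all ingroup taxa — unites the whole ingroup.
nectar spur (derived state '1') is unique to Acroodon (autapomorphy; uninformative for grouping).
pollen tricolpate (derived state '0') is shared by Euryis and Pachyaria — a synapomorphy uniting that clade.
Most parsimonious ingroup topology: (Acroodon,(Telilis,(Meroax,(Euryis,Pachyaria)))).
Euryis and Pachyaria form a cherry on this tree, so they are sister taxa.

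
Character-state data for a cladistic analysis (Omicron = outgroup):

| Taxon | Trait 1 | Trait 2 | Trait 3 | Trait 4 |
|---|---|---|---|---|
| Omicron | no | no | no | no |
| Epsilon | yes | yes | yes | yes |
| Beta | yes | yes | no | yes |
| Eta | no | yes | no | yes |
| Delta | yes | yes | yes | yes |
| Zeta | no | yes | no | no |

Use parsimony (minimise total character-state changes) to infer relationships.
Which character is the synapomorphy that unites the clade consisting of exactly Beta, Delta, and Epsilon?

Trait 1

The outgroup has state 'no' for every character, so 'yes' is the derived state throughout.
Trait 1 (derived state 'yes') is shared by Beta, Delta, and Epsilon — a synapomorphy uniting that clade.
All ingroup taxa share the derived state 'yes' for Trait 2; it defines the ingroup but does not resolve relationships within it.
Trait 3 (derived state 'yes') is shared by Delta and Epsilon — a synapomorphy uniting that clade.
Trait 4: derived state 'yes' in Beta, Delta, Epsilon, and Eta only — synapomorphy for {Beta, Delta, Epsilon, Eta}.
Most parsimonious ingroup topology: ((((Epsilon,Delta),Beta),Eta),Zeta).
The clade {Beta, Delta, Epsilon} is supported by Trait 1: its derived state 'yes' occurs in exactly those taxa and in no other taxon (including the outgroup).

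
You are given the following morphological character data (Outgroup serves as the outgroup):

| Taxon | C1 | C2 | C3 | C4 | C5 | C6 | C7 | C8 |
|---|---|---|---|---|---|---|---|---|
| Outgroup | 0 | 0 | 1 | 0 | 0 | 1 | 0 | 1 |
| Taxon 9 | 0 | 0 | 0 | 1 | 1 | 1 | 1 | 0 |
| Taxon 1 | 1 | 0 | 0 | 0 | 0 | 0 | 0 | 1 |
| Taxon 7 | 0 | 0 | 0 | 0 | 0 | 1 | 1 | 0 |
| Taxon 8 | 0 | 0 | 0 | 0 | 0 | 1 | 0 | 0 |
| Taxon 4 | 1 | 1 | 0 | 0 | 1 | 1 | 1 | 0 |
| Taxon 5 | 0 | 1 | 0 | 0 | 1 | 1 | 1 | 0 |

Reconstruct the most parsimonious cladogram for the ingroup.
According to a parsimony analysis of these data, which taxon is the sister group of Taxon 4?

Character polarity is set by the outgroup: the derived state is whichever differs from the outgroup's state, so for C3, C6, C8 the derived state is '0', and for the remaining characters it is '1'.
C1 (state '1') occurs in Taxon 1 and Taxon 4 but conflicts with the nesting implied by the other characters — most parsimoniously interpreted as homoplasy.
C2 (derived state '1') is shared by Taxon 4 and Taxon 5 — a synapomorphy uniting that clade.
All ingroup taxa share the derived state '0' for C3; it defines the ingroup but does not resolve relationships within it.
C4 (derived state '1') is unique to Taxon 9 (autapomorphy; uninformative for grouping).
C5 (derived state '1') is shared by Taxon 4, Taxon 5, and Taxon 9 — a synapomorphy uniting that clade.
C6: derived state '0' in Taxon 1 only — an autapomorphy, so it tells us nothing about relationships among taxa.
Only Taxon 4, Taxon 5, Taxon 7, and Taxon 9 show the derived state '1' for C7, supporting them as a clade.
Only Taxon 4, Taxon 5, Taxon 7, Taxon 8, and Taxon 9 show the derived state '0' for C8, supporting them as a clade.
Most parsimonious ingroup topology: ((((Taxon 9,(Taxon 4,Taxon 5)),Taxon 7),Taxon 8),Taxon 1).
Taxon 4 and Taxon 5 form a cherry on this tree, so they are sister taxa.

Taxon 5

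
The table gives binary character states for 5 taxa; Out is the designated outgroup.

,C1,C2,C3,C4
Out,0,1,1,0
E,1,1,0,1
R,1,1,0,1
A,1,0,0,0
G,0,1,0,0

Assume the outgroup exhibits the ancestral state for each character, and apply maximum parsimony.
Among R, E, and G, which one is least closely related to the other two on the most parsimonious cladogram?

Character polarity is set by the outgroup: the derived state is whichever differs from the outgroup's state, so for C2, C3 the derived state is '0', and for the remaining characters it is '1'.
C1: derived state '1' in A, E, and R only — synapomorphy for {A, E, R}.
C2: derived state '0' in A only — an autapomorphy, so it tells us nothing about relationships among taxa.
All ingroup taxa share the derived state '0' for C3; it defines the ingroup but does not resolve relationships within it.
C4 (derived state '1') is shared by E and R — a synapomorphy uniting that clade.
Most parsimonious ingroup topology: (((E,R),A),G).
E and R share a more recent common ancestor with each other than either does with G, so G is the least closely related of the three.

G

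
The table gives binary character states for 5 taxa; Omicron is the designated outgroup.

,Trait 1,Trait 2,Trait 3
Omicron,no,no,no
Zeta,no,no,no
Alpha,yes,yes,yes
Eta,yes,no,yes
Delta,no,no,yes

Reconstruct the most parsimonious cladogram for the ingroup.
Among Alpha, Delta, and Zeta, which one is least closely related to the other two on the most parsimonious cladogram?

The outgroup has state 'no' for every character, so 'yes' is the derived state throughout.
Trait 1: derived state 'yes' in Alpha and Eta only — synapomorphy for {Alpha, Eta}.
Trait 2 (derived state 'yes') is unique to Alpha (autapomorphy; uninformative for grouping).
Trait 3: derived state 'yes' in Alpha, Delta, and Eta only — synapomorphy for {Alpha, Delta, Eta}.
Most parsimonious ingroup topology: (((Alpha,Eta),Delta),Zeta).
Alpha and Delta share a more recent common ancestor with each other than either does with Zeta, so Zeta is the least closely related of the three.

Zeta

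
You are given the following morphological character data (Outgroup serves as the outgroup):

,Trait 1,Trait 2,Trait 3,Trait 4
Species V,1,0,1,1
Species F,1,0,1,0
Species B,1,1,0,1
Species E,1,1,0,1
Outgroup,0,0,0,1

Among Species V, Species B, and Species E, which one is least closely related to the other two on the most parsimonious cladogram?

Species V

Character polarity is set by the outgroup: the derived state is whichever differs from the outgroup's state, so for Trait 4 the derived state is '0', and for the remaining characters it is '1'.
Trait 1 (derived state '1') is shared by all ingroup taxa — unites the whole ingroup.
Trait 2: derived state '1' in Species B and Species E only — synapomorphy for {Species B, Species E}.
Only Species F and Species V show the derived state '1' for Trait 3, supporting them as a clade.
Trait 4: derived state '0' in Species F only — an autapomorphy, so it tells us nothing about relationships among taxa.
Most parsimonious ingroup topology: ((Species V,Species F),(Species E,Species B)).
Species B and Species E share a more recent common ancestor with each other than either does with Species V, so Species V is the least closely related of the three.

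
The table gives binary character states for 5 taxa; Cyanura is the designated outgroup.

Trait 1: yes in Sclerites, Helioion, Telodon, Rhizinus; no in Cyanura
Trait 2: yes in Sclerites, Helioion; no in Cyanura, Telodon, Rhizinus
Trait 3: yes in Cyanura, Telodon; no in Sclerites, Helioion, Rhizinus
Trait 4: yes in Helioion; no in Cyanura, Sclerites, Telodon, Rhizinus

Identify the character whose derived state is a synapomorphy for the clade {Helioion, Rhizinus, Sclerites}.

Trait 3

Character polarity is set by the outgroup: the derived state is whichever differs from the outgroup's state, so for Trait 3 the derived state is 'no', and for the remaining characters it is 'yes'.
Trait 1 (derived state 'yes') is shared by all ingroup taxa — unites the whole ingroup.
Trait 2 (derived state 'yes') is shared by Helioion and Sclerites — a synapomorphy uniting that clade.
Trait 3 (derived state 'no') is shared by Helioion, Rhizinus, and Sclerites — a synapomorphy uniting that clade.
Trait 4 (derived state 'yes') is unique to Helioion (autapomorphy; uninformative for grouping).
Most parsimonious ingroup topology: (((Sclerites,Helioion),Rhizinus),Telodon).
The clade {Helioion, Rhizinus, Sclerites} is supported by Trait 3: its derived state 'no' occurs in exactly those taxa and in no other taxon (including the outgroup).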